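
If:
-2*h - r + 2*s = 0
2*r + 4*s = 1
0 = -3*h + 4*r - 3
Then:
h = -2/7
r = 15/28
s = -1/56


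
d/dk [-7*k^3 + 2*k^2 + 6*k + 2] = -21*k^2 + 4*k + 6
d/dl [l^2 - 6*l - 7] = 2*l - 6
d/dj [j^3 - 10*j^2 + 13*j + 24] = 3*j^2 - 20*j + 13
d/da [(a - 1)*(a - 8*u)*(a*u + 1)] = u*(a - 1)*(a - 8*u) + (a - 1)*(a*u + 1) + (a - 8*u)*(a*u + 1)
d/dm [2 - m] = -1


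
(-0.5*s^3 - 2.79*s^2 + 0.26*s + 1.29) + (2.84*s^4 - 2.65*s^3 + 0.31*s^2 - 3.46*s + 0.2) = 2.84*s^4 - 3.15*s^3 - 2.48*s^2 - 3.2*s + 1.49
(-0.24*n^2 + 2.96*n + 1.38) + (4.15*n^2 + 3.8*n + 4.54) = 3.91*n^2 + 6.76*n + 5.92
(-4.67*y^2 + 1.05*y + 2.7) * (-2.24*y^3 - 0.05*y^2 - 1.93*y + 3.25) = 10.4608*y^5 - 2.1185*y^4 + 2.9126*y^3 - 17.339*y^2 - 1.7985*y + 8.775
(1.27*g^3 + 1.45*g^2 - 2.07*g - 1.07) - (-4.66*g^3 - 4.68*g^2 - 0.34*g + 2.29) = 5.93*g^3 + 6.13*g^2 - 1.73*g - 3.36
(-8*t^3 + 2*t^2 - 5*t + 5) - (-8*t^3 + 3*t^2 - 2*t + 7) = -t^2 - 3*t - 2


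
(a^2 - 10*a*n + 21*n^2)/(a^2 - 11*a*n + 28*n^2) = (a - 3*n)/(a - 4*n)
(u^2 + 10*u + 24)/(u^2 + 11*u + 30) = (u + 4)/(u + 5)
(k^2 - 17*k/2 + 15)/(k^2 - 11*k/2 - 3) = (2*k - 5)/(2*k + 1)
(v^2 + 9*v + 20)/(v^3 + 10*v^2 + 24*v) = (v + 5)/(v*(v + 6))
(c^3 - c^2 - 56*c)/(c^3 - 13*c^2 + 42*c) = (c^2 - c - 56)/(c^2 - 13*c + 42)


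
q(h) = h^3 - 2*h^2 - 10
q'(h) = 3*h^2 - 4*h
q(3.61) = 10.98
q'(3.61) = 24.66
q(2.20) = -9.03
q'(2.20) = 5.72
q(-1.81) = -22.48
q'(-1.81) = 17.07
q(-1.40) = -16.66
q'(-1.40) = 11.48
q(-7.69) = -583.03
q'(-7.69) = 208.17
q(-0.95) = -12.66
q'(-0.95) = 6.51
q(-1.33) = -15.89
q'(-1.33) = 10.63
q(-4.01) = -106.64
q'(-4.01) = 64.28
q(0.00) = -10.00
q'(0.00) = 0.00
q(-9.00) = -901.00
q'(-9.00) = 279.00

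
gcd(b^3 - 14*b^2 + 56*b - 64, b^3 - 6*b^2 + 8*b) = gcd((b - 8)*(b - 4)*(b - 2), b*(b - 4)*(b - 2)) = b^2 - 6*b + 8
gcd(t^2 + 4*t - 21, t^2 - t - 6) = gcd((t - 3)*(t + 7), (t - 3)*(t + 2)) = t - 3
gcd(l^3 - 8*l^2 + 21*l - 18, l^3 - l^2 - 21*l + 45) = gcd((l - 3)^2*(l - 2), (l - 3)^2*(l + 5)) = l^2 - 6*l + 9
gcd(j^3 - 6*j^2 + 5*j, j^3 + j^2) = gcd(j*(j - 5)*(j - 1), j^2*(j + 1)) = j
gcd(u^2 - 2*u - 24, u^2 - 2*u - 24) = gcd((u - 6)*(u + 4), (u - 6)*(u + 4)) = u^2 - 2*u - 24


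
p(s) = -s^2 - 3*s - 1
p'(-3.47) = 3.94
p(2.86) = -17.76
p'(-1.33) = -0.34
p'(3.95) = -10.90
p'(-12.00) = 21.00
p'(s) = -2*s - 3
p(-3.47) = -2.63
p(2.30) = -13.19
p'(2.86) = -8.72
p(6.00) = -55.00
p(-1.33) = 1.22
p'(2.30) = -7.60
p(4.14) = -30.56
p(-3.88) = -4.41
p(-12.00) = -109.00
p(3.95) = -28.45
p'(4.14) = -11.28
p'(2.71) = -8.42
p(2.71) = -16.47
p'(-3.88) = 4.76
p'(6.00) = -15.00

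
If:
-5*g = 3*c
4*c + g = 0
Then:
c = 0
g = 0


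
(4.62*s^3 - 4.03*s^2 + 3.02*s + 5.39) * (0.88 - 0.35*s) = -1.617*s^4 + 5.4761*s^3 - 4.6034*s^2 + 0.7711*s + 4.7432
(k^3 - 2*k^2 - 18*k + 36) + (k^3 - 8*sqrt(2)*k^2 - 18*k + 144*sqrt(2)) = 2*k^3 - 8*sqrt(2)*k^2 - 2*k^2 - 36*k + 36 + 144*sqrt(2)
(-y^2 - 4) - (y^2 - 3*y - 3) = -2*y^2 + 3*y - 1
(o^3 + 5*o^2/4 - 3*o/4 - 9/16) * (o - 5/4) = o^4 - 37*o^2/16 + 3*o/8 + 45/64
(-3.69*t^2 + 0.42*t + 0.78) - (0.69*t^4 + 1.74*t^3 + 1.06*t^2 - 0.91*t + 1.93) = -0.69*t^4 - 1.74*t^3 - 4.75*t^2 + 1.33*t - 1.15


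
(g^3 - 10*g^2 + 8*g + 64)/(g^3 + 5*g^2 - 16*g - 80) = (g^2 - 6*g - 16)/(g^2 + 9*g + 20)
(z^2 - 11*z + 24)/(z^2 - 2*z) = (z^2 - 11*z + 24)/(z*(z - 2))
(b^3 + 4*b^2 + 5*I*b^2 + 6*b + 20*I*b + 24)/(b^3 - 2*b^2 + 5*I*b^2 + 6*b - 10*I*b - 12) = (b + 4)/(b - 2)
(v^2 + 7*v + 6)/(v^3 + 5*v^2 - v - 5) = (v + 6)/(v^2 + 4*v - 5)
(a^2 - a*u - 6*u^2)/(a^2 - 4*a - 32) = (-a^2 + a*u + 6*u^2)/(-a^2 + 4*a + 32)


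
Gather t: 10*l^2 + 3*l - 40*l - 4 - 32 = 10*l^2 - 37*l - 36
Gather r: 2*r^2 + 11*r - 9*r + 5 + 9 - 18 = 2*r^2 + 2*r - 4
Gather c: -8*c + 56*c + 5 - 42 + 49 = 48*c + 12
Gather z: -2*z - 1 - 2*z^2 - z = -2*z^2 - 3*z - 1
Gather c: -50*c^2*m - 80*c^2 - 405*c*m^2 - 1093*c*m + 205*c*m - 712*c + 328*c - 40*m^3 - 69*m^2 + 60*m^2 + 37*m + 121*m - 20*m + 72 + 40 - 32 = c^2*(-50*m - 80) + c*(-405*m^2 - 888*m - 384) - 40*m^3 - 9*m^2 + 138*m + 80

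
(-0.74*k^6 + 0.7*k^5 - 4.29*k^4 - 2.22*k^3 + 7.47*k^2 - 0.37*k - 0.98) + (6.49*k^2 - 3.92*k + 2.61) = -0.74*k^6 + 0.7*k^5 - 4.29*k^4 - 2.22*k^3 + 13.96*k^2 - 4.29*k + 1.63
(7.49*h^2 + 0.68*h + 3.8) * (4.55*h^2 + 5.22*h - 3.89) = 34.0795*h^4 + 42.1918*h^3 - 8.2965*h^2 + 17.1908*h - 14.782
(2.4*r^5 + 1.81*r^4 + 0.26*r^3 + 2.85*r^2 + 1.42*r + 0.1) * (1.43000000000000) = 3.432*r^5 + 2.5883*r^4 + 0.3718*r^3 + 4.0755*r^2 + 2.0306*r + 0.143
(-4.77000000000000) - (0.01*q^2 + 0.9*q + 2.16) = -0.01*q^2 - 0.9*q - 6.93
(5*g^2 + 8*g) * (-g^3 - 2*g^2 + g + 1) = -5*g^5 - 18*g^4 - 11*g^3 + 13*g^2 + 8*g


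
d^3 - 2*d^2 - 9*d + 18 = (d - 3)*(d - 2)*(d + 3)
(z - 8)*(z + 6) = z^2 - 2*z - 48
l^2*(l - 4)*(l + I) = l^4 - 4*l^3 + I*l^3 - 4*I*l^2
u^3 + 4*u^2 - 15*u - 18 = (u - 3)*(u + 1)*(u + 6)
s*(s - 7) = s^2 - 7*s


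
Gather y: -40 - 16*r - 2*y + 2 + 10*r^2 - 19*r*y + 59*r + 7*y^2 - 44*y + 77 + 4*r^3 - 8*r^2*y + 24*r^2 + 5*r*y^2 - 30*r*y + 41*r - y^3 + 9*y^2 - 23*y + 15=4*r^3 + 34*r^2 + 84*r - y^3 + y^2*(5*r + 16) + y*(-8*r^2 - 49*r - 69) + 54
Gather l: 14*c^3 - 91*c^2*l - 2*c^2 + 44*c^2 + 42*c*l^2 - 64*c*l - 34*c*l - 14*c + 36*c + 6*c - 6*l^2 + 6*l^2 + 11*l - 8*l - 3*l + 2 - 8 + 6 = 14*c^3 + 42*c^2 + 42*c*l^2 + 28*c + l*(-91*c^2 - 98*c)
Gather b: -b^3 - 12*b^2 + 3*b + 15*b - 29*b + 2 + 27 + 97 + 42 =-b^3 - 12*b^2 - 11*b + 168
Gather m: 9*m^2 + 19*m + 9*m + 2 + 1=9*m^2 + 28*m + 3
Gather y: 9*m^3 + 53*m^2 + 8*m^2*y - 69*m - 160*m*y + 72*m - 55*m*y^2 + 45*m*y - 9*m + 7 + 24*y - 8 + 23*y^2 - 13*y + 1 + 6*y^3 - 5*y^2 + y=9*m^3 + 53*m^2 - 6*m + 6*y^3 + y^2*(18 - 55*m) + y*(8*m^2 - 115*m + 12)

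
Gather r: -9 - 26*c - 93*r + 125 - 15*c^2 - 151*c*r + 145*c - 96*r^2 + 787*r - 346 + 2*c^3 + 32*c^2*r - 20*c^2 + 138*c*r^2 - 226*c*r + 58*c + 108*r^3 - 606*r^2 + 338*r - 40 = 2*c^3 - 35*c^2 + 177*c + 108*r^3 + r^2*(138*c - 702) + r*(32*c^2 - 377*c + 1032) - 270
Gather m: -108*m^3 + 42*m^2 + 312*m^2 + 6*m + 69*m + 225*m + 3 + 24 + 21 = -108*m^3 + 354*m^2 + 300*m + 48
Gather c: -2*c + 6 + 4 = 10 - 2*c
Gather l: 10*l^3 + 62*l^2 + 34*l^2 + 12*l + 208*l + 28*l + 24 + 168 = 10*l^3 + 96*l^2 + 248*l + 192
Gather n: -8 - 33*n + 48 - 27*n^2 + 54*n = -27*n^2 + 21*n + 40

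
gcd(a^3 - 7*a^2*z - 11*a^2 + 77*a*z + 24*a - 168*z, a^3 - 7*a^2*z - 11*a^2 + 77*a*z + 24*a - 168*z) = -a^3 + 7*a^2*z + 11*a^2 - 77*a*z - 24*a + 168*z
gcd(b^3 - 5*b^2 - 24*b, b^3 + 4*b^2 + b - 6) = b + 3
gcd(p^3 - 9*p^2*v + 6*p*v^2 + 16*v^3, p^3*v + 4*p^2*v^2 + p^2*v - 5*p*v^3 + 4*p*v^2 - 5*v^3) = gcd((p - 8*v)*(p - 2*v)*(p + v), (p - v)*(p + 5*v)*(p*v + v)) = 1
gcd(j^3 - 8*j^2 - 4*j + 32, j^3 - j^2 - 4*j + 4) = j^2 - 4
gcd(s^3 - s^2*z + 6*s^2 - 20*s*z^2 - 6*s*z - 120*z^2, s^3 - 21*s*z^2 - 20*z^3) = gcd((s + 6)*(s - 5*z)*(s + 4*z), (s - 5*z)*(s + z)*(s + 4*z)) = -s^2 + s*z + 20*z^2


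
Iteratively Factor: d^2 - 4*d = (d)*(d - 4)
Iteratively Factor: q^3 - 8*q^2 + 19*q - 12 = (q - 1)*(q^2 - 7*q + 12) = (q - 3)*(q - 1)*(q - 4)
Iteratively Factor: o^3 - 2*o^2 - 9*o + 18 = (o - 3)*(o^2 + o - 6) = (o - 3)*(o - 2)*(o + 3)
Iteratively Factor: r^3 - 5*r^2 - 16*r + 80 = (r - 5)*(r^2 - 16) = (r - 5)*(r - 4)*(r + 4)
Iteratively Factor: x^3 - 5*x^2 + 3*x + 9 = (x - 3)*(x^2 - 2*x - 3) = (x - 3)^2*(x + 1)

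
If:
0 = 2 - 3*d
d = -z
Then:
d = 2/3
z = -2/3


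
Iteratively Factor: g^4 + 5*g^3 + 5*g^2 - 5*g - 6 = (g + 1)*(g^3 + 4*g^2 + g - 6) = (g + 1)*(g + 3)*(g^2 + g - 2) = (g + 1)*(g + 2)*(g + 3)*(g - 1)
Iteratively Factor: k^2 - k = (k)*(k - 1)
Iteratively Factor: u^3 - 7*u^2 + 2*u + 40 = (u - 4)*(u^2 - 3*u - 10) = (u - 4)*(u + 2)*(u - 5)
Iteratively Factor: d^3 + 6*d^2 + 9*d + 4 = (d + 1)*(d^2 + 5*d + 4) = (d + 1)*(d + 4)*(d + 1)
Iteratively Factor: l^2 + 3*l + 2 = (l + 1)*(l + 2)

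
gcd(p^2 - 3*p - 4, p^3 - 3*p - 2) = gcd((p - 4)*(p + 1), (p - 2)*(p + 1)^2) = p + 1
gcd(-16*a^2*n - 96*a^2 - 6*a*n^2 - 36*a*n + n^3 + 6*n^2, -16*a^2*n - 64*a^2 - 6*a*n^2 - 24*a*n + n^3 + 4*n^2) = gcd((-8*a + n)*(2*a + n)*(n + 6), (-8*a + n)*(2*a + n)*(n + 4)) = 16*a^2 + 6*a*n - n^2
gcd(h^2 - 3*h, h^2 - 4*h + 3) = h - 3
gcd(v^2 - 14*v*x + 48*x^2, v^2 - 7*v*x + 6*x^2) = -v + 6*x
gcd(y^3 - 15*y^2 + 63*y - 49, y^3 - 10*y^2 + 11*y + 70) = y - 7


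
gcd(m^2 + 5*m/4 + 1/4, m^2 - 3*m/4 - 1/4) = m + 1/4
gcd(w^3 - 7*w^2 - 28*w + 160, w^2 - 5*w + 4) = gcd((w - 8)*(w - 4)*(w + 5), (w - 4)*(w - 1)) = w - 4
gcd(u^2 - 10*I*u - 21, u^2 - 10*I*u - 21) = u^2 - 10*I*u - 21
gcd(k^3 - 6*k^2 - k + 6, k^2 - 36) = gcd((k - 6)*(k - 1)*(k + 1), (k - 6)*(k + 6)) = k - 6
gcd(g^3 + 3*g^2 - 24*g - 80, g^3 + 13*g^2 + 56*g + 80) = g^2 + 8*g + 16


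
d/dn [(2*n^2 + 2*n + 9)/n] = 2 - 9/n^2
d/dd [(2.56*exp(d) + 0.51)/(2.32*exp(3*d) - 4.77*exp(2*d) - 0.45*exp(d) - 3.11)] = (-11.8784*exp(3*d) + 8.6616*exp(2*d) + 4.8654*exp(d) - 7.7321)*exp(d)/(5.3824*exp(6*d) - 22.1328*exp(5*d) + 20.6649*exp(4*d) - 10.1374*exp(3*d) + 29.8719*exp(2*d) + 2.799*exp(d) + 9.6721)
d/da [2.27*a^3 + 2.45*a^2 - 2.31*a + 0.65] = 6.81*a^2 + 4.9*a - 2.31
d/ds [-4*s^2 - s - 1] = -8*s - 1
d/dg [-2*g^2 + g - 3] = 1 - 4*g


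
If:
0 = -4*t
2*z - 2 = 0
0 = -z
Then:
No Solution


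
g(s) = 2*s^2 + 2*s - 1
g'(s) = 4*s + 2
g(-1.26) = -0.34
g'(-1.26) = -3.04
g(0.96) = 2.76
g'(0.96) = 5.84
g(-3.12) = 12.23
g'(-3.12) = -10.48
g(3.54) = 31.14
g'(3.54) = 16.16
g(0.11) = -0.76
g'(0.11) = 2.44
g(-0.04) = -1.08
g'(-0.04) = 1.84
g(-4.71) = 33.95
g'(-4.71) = -16.84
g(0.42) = 0.19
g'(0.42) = 3.68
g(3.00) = 23.00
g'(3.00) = 14.00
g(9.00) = 179.00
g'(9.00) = 38.00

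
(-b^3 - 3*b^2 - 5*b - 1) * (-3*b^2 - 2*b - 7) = 3*b^5 + 11*b^4 + 28*b^3 + 34*b^2 + 37*b + 7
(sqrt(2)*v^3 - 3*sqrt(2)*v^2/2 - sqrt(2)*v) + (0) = sqrt(2)*v^3 - 3*sqrt(2)*v^2/2 - sqrt(2)*v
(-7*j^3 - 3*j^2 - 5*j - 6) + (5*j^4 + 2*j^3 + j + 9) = 5*j^4 - 5*j^3 - 3*j^2 - 4*j + 3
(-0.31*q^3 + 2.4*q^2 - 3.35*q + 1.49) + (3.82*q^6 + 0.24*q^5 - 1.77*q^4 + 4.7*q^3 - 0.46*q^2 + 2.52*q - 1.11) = 3.82*q^6 + 0.24*q^5 - 1.77*q^4 + 4.39*q^3 + 1.94*q^2 - 0.83*q + 0.38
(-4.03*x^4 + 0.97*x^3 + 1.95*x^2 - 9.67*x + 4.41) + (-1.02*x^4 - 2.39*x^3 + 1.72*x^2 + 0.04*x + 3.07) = -5.05*x^4 - 1.42*x^3 + 3.67*x^2 - 9.63*x + 7.48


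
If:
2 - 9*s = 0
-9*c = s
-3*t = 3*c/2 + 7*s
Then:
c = -2/81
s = 2/9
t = -41/81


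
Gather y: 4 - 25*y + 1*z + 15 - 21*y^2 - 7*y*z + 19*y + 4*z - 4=-21*y^2 + y*(-7*z - 6) + 5*z + 15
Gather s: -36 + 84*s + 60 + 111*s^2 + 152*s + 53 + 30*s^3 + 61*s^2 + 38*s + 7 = 30*s^3 + 172*s^2 + 274*s + 84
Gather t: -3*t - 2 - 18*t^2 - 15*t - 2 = -18*t^2 - 18*t - 4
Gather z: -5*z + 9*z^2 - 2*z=9*z^2 - 7*z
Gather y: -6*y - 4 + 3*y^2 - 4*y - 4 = 3*y^2 - 10*y - 8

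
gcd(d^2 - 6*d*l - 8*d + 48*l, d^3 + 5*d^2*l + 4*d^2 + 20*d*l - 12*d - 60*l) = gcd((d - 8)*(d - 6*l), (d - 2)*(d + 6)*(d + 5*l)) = 1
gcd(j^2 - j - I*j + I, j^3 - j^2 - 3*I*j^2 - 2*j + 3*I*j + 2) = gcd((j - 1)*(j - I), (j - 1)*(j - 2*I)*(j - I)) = j^2 + j*(-1 - I) + I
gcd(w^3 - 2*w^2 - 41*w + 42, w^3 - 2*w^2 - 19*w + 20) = w - 1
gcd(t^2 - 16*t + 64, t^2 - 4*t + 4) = 1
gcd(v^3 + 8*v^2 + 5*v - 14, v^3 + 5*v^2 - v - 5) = v - 1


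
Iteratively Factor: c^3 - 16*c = (c)*(c^2 - 16) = c*(c - 4)*(c + 4)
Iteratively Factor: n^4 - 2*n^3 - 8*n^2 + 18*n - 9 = (n - 1)*(n^3 - n^2 - 9*n + 9) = (n - 1)^2*(n^2 - 9) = (n - 3)*(n - 1)^2*(n + 3)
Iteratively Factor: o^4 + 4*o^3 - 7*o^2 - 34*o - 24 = (o + 4)*(o^3 - 7*o - 6) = (o - 3)*(o + 4)*(o^2 + 3*o + 2) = (o - 3)*(o + 2)*(o + 4)*(o + 1)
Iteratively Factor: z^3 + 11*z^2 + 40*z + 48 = (z + 4)*(z^2 + 7*z + 12) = (z + 3)*(z + 4)*(z + 4)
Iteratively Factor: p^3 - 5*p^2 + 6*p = (p - 3)*(p^2 - 2*p) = (p - 3)*(p - 2)*(p)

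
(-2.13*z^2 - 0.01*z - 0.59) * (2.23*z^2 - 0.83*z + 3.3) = -4.7499*z^4 + 1.7456*z^3 - 8.3364*z^2 + 0.4567*z - 1.947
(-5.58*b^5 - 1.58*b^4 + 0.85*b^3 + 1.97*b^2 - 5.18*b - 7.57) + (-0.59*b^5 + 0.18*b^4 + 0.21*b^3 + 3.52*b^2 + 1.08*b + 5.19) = -6.17*b^5 - 1.4*b^4 + 1.06*b^3 + 5.49*b^2 - 4.1*b - 2.38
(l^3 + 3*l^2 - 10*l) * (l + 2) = l^4 + 5*l^3 - 4*l^2 - 20*l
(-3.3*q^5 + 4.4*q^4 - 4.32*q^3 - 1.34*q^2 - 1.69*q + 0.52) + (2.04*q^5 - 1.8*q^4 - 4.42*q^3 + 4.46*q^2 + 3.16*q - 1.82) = -1.26*q^5 + 2.6*q^4 - 8.74*q^3 + 3.12*q^2 + 1.47*q - 1.3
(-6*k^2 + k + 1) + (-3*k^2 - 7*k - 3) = -9*k^2 - 6*k - 2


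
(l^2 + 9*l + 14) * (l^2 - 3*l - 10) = l^4 + 6*l^3 - 23*l^2 - 132*l - 140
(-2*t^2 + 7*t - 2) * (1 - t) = 2*t^3 - 9*t^2 + 9*t - 2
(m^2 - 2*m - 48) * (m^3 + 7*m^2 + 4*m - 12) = m^5 + 5*m^4 - 58*m^3 - 356*m^2 - 168*m + 576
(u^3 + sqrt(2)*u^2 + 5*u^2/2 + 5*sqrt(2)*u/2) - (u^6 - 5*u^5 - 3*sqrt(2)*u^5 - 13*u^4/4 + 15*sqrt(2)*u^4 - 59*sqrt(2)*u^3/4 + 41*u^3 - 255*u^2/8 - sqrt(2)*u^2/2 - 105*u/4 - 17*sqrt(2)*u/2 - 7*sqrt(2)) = -u^6 + 3*sqrt(2)*u^5 + 5*u^5 - 15*sqrt(2)*u^4 + 13*u^4/4 - 40*u^3 + 59*sqrt(2)*u^3/4 + 3*sqrt(2)*u^2/2 + 275*u^2/8 + 11*sqrt(2)*u + 105*u/4 + 7*sqrt(2)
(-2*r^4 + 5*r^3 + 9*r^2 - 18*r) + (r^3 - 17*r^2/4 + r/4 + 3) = -2*r^4 + 6*r^3 + 19*r^2/4 - 71*r/4 + 3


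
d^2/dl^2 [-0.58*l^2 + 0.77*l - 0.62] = -1.16000000000000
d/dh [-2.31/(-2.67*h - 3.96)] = -6.1677/(2.67*h + 3.96)^2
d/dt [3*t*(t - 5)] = 6*t - 15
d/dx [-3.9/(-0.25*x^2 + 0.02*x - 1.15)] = (0.078 - 1.95*x)/(0.25*x^2 - 0.02*x + 1.15)^2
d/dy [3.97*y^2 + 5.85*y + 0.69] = 7.94*y + 5.85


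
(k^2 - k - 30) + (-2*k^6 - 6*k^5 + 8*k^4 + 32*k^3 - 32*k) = -2*k^6 - 6*k^5 + 8*k^4 + 32*k^3 + k^2 - 33*k - 30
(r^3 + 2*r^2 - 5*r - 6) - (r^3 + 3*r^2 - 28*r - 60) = -r^2 + 23*r + 54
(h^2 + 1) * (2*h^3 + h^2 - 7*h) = 2*h^5 + h^4 - 5*h^3 + h^2 - 7*h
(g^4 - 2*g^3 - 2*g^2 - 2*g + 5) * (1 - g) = -g^5 + 3*g^4 - 7*g + 5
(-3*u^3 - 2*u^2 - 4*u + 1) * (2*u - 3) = -6*u^4 + 5*u^3 - 2*u^2 + 14*u - 3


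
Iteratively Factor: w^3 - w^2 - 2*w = (w - 2)*(w^2 + w) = w*(w - 2)*(w + 1)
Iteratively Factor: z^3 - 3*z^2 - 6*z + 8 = (z - 4)*(z^2 + z - 2) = (z - 4)*(z - 1)*(z + 2)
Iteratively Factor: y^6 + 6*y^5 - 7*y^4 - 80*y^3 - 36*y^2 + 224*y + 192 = (y + 4)*(y^5 + 2*y^4 - 15*y^3 - 20*y^2 + 44*y + 48) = (y - 2)*(y + 4)*(y^4 + 4*y^3 - 7*y^2 - 34*y - 24) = (y - 2)*(y + 4)^2*(y^3 - 7*y - 6) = (y - 2)*(y + 1)*(y + 4)^2*(y^2 - y - 6) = (y - 3)*(y - 2)*(y + 1)*(y + 4)^2*(y + 2)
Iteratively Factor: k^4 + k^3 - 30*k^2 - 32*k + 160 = (k + 4)*(k^3 - 3*k^2 - 18*k + 40) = (k - 2)*(k + 4)*(k^2 - k - 20) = (k - 5)*(k - 2)*(k + 4)*(k + 4)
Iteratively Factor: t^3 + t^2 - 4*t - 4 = (t + 1)*(t^2 - 4) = (t - 2)*(t + 1)*(t + 2)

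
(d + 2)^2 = d^2 + 4*d + 4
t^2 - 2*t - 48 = (t - 8)*(t + 6)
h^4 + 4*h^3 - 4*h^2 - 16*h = h*(h - 2)*(h + 2)*(h + 4)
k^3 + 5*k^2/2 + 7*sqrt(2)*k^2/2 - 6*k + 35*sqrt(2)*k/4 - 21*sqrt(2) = (k - 3/2)*(k + 4)*(k + 7*sqrt(2)/2)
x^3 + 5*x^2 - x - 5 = (x - 1)*(x + 1)*(x + 5)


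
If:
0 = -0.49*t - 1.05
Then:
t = -2.14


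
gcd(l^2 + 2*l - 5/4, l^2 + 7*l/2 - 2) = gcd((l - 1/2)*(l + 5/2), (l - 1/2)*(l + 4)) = l - 1/2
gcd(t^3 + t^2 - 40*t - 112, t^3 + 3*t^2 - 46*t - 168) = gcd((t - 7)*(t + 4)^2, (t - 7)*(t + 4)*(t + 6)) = t^2 - 3*t - 28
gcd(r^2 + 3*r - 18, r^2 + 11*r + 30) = r + 6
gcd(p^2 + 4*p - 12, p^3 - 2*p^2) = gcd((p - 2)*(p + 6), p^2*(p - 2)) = p - 2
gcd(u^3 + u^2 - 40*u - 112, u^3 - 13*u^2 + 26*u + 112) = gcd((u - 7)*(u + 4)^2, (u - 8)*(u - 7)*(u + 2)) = u - 7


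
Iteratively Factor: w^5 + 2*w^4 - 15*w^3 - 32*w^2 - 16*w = (w - 4)*(w^4 + 6*w^3 + 9*w^2 + 4*w) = w*(w - 4)*(w^3 + 6*w^2 + 9*w + 4) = w*(w - 4)*(w + 4)*(w^2 + 2*w + 1) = w*(w - 4)*(w + 1)*(w + 4)*(w + 1)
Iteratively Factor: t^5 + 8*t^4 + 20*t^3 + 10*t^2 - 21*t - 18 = (t - 1)*(t^4 + 9*t^3 + 29*t^2 + 39*t + 18) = (t - 1)*(t + 2)*(t^3 + 7*t^2 + 15*t + 9) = (t - 1)*(t + 1)*(t + 2)*(t^2 + 6*t + 9) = (t - 1)*(t + 1)*(t + 2)*(t + 3)*(t + 3)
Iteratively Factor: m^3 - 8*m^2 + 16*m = (m)*(m^2 - 8*m + 16) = m*(m - 4)*(m - 4)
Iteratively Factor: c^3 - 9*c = (c)*(c^2 - 9) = c*(c - 3)*(c + 3)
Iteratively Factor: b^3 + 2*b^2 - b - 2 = (b - 1)*(b^2 + 3*b + 2) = (b - 1)*(b + 1)*(b + 2)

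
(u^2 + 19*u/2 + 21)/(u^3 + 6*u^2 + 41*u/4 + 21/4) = 2*(u + 6)/(2*u^2 + 5*u + 3)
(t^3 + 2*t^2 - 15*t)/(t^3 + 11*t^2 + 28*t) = (t^2 + 2*t - 15)/(t^2 + 11*t + 28)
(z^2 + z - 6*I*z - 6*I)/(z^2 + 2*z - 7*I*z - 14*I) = (z^2 + z*(1 - 6*I) - 6*I)/(z^2 + z*(2 - 7*I) - 14*I)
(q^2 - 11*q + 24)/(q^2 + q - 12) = (q - 8)/(q + 4)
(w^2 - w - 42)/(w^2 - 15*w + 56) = (w + 6)/(w - 8)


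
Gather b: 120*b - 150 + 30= 120*b - 120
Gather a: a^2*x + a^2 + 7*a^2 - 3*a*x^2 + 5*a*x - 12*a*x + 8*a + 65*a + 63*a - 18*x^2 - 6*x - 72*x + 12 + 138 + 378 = a^2*(x + 8) + a*(-3*x^2 - 7*x + 136) - 18*x^2 - 78*x + 528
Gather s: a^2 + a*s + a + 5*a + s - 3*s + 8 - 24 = a^2 + 6*a + s*(a - 2) - 16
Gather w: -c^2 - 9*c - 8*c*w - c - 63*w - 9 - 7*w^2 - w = -c^2 - 10*c - 7*w^2 + w*(-8*c - 64) - 9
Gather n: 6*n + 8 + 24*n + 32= 30*n + 40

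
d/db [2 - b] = -1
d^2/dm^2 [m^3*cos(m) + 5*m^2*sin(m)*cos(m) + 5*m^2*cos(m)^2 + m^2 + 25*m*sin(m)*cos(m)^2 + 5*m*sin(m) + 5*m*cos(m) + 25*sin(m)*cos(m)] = -m^3*cos(m) - 6*m^2*sin(m) - 10*sqrt(2)*m^2*sin(2*m + pi/4) - 45*m*sin(m)/4 - 225*m*sin(3*m)/4 + m*cos(m) + 20*sqrt(2)*m*cos(2*m + pi/4) - 10*sin(m) - 45*sin(2*m) + 45*cos(m)/2 + 5*cos(2*m) + 75*cos(3*m)/2 + 7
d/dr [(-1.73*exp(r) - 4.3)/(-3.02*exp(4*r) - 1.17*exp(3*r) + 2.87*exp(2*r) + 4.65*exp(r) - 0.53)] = (-15.6738*exp(4*r) - 55.9922*exp(3*r) - 10.1279*exp(2*r) + 24.682*exp(r) + 20.9119)*exp(r)/(9.1204*exp(8*r) + 7.0668*exp(7*r) - 15.9659*exp(6*r) - 34.8018*exp(5*r) + 0.5571*exp(4*r) + 27.9312*exp(3*r) + 18.5803*exp(2*r) - 4.929*exp(r) + 0.2809)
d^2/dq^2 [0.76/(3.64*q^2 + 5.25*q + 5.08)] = (-20.139392*q^2 - 29.0472*q + 0.76*(7.28*q + 5.25)*(14.56*q + 10.5) - 28.106624)/(3.64*q^2 + 5.25*q + 5.08)^3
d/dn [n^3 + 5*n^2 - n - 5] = 3*n^2 + 10*n - 1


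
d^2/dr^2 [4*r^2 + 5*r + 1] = 8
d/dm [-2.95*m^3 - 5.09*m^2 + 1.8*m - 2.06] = -8.85*m^2 - 10.18*m + 1.8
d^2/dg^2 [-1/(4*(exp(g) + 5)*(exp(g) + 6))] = (-4*exp(3*g) - 33*exp(2*g) - exp(g) + 330)*exp(g)/(4*(exp(6*g) + 33*exp(5*g) + 453*exp(4*g) + 3311*exp(3*g) + 13590*exp(2*g) + 29700*exp(g) + 27000))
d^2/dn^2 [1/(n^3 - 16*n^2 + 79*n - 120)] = 2*((16 - 3*n)*(n^3 - 16*n^2 + 79*n - 120) + (3*n^2 - 32*n + 79)^2)/(n^3 - 16*n^2 + 79*n - 120)^3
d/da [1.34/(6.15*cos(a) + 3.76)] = 8.241*sin(a)/(6.15*cos(a) + 3.76)^2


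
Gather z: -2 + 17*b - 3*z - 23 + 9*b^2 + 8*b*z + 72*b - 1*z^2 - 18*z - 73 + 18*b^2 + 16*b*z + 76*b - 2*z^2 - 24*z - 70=27*b^2 + 165*b - 3*z^2 + z*(24*b - 45) - 168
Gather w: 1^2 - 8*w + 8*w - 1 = 0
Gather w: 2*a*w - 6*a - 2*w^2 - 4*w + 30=-6*a - 2*w^2 + w*(2*a - 4) + 30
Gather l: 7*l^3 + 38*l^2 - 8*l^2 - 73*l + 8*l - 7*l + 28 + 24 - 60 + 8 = 7*l^3 + 30*l^2 - 72*l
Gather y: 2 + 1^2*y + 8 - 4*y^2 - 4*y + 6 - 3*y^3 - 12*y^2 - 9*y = -3*y^3 - 16*y^2 - 12*y + 16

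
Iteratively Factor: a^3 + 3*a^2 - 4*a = (a + 4)*(a^2 - a) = a*(a + 4)*(a - 1)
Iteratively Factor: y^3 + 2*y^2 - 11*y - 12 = (y + 1)*(y^2 + y - 12) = (y + 1)*(y + 4)*(y - 3)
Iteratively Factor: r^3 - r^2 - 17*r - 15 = (r + 1)*(r^2 - 2*r - 15) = (r - 5)*(r + 1)*(r + 3)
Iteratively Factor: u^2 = (u)*(u)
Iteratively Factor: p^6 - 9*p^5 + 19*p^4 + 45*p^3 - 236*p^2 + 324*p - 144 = (p - 2)*(p^5 - 7*p^4 + 5*p^3 + 55*p^2 - 126*p + 72) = (p - 4)*(p - 2)*(p^4 - 3*p^3 - 7*p^2 + 27*p - 18) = (p - 4)*(p - 2)*(p - 1)*(p^3 - 2*p^2 - 9*p + 18) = (p - 4)*(p - 2)*(p - 1)*(p + 3)*(p^2 - 5*p + 6) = (p - 4)*(p - 3)*(p - 2)*(p - 1)*(p + 3)*(p - 2)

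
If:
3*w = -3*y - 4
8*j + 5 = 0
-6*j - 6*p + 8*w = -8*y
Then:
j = -5/8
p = -83/72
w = -y - 4/3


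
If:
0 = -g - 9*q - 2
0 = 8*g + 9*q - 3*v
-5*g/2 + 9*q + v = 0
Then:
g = -16/7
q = 2/63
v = -6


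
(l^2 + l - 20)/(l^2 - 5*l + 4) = (l + 5)/(l - 1)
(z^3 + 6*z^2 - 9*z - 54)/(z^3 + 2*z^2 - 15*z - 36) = (z^2 + 3*z - 18)/(z^2 - z - 12)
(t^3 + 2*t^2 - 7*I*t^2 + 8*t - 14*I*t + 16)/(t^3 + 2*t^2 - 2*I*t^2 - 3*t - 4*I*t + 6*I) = (t^3 + t^2*(2 - 7*I) + t*(8 - 14*I) + 16)/(t^3 + t^2*(2 - 2*I) + t*(-3 - 4*I) + 6*I)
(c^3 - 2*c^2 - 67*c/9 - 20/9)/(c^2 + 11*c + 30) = (9*c^3 - 18*c^2 - 67*c - 20)/(9*(c^2 + 11*c + 30))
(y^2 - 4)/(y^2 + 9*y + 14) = (y - 2)/(y + 7)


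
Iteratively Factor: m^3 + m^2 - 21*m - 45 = (m + 3)*(m^2 - 2*m - 15) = (m - 5)*(m + 3)*(m + 3)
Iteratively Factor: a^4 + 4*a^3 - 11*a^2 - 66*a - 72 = (a - 4)*(a^3 + 8*a^2 + 21*a + 18) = (a - 4)*(a + 2)*(a^2 + 6*a + 9) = (a - 4)*(a + 2)*(a + 3)*(a + 3)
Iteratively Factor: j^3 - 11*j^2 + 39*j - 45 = (j - 3)*(j^2 - 8*j + 15) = (j - 3)^2*(j - 5)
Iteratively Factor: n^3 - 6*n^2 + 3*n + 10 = (n - 5)*(n^2 - n - 2) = (n - 5)*(n - 2)*(n + 1)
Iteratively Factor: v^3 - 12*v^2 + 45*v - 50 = (v - 2)*(v^2 - 10*v + 25) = (v - 5)*(v - 2)*(v - 5)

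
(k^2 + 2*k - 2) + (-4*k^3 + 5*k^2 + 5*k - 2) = -4*k^3 + 6*k^2 + 7*k - 4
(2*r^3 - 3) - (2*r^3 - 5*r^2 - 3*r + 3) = 5*r^2 + 3*r - 6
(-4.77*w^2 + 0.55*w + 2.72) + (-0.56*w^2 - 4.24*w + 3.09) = -5.33*w^2 - 3.69*w + 5.81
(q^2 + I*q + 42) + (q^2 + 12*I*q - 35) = 2*q^2 + 13*I*q + 7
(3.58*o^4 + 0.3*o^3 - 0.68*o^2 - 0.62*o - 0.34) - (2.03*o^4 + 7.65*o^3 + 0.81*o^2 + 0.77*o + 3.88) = 1.55*o^4 - 7.35*o^3 - 1.49*o^2 - 1.39*o - 4.22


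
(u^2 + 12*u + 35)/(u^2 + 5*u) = (u + 7)/u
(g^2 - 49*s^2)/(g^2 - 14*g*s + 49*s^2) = (-g - 7*s)/(-g + 7*s)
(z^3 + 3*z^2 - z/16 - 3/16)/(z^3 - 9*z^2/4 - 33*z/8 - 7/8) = (4*z^2 + 11*z - 3)/(2*(2*z^2 - 5*z - 7))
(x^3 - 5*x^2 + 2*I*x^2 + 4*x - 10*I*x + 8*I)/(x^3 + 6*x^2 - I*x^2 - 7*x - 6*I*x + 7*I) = (x^2 + 2*x*(-2 + I) - 8*I)/(x^2 + x*(7 - I) - 7*I)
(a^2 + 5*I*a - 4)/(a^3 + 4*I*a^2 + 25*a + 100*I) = (a + I)/(a^2 + 25)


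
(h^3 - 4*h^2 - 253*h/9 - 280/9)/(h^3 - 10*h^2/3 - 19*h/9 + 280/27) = 3*(3*h^2 - 17*h - 56)/(9*h^2 - 45*h + 56)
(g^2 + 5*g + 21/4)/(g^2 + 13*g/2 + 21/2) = (g + 3/2)/(g + 3)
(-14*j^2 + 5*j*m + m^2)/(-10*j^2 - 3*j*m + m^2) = (14*j^2 - 5*j*m - m^2)/(10*j^2 + 3*j*m - m^2)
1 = 1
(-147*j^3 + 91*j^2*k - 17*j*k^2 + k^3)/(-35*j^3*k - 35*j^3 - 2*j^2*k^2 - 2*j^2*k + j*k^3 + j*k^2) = (21*j^2 - 10*j*k + k^2)/(j*(5*j*k + 5*j + k^2 + k))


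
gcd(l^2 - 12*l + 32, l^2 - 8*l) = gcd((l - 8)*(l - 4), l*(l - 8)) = l - 8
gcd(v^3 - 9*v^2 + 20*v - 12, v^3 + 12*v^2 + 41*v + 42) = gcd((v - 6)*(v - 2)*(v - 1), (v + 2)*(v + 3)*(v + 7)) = 1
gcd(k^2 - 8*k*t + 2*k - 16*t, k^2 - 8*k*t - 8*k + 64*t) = -k + 8*t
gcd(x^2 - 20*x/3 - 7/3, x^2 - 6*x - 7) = x - 7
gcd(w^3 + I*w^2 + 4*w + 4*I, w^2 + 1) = w + I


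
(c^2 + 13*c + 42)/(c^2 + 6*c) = (c + 7)/c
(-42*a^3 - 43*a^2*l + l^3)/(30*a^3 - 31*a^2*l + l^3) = (-7*a^2 - 6*a*l + l^2)/(5*a^2 - 6*a*l + l^2)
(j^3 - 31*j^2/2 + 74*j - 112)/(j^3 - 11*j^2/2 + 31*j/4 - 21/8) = 4*(j^2 - 12*j + 32)/(4*j^2 - 8*j + 3)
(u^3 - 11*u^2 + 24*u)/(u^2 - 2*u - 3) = u*(u - 8)/(u + 1)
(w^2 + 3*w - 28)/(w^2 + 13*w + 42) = (w - 4)/(w + 6)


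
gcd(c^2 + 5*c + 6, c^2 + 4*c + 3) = c + 3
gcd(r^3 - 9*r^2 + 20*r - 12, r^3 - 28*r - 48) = r - 6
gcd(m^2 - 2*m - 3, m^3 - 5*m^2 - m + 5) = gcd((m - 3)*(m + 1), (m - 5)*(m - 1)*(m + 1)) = m + 1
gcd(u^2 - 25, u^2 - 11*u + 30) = u - 5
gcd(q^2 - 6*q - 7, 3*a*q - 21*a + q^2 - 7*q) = q - 7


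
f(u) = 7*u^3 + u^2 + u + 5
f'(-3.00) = 184.00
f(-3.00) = -178.00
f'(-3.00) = 184.00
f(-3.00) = -178.00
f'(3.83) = 316.71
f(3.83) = 416.77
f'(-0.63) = 8.07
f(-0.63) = 3.02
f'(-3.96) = 322.39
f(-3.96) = -417.97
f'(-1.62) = 52.87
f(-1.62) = -23.76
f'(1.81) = 73.42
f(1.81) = 51.59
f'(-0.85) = 14.47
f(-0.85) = 0.57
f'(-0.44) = 4.19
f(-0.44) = 4.16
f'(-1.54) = 47.72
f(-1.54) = -19.73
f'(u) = 21*u^2 + 2*u + 1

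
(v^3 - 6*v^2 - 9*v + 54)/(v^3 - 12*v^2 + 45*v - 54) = (v + 3)/(v - 3)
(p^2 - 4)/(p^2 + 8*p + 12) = (p - 2)/(p + 6)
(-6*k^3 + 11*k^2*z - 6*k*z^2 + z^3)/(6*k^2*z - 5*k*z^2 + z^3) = (-k + z)/z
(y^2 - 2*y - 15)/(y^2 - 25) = (y + 3)/(y + 5)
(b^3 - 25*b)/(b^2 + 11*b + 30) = b*(b - 5)/(b + 6)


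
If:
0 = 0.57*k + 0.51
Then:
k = -0.89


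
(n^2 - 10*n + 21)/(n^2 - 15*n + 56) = (n - 3)/(n - 8)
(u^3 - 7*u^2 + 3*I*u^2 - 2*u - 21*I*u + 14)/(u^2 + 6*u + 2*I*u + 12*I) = (u^2 + u*(-7 + I) - 7*I)/(u + 6)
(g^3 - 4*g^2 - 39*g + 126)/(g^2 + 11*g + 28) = (g^3 - 4*g^2 - 39*g + 126)/(g^2 + 11*g + 28)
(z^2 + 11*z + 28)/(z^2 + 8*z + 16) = (z + 7)/(z + 4)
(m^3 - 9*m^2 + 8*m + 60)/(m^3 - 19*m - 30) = (m - 6)/(m + 3)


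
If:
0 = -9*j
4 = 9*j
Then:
No Solution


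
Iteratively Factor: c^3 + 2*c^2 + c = (c + 1)*(c^2 + c) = c*(c + 1)*(c + 1)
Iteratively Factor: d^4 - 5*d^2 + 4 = (d + 2)*(d^3 - 2*d^2 - d + 2) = (d + 1)*(d + 2)*(d^2 - 3*d + 2) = (d - 2)*(d + 1)*(d + 2)*(d - 1)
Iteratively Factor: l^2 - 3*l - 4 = (l + 1)*(l - 4)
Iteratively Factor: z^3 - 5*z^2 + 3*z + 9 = (z - 3)*(z^2 - 2*z - 3) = (z - 3)*(z + 1)*(z - 3)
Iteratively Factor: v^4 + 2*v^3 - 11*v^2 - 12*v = (v)*(v^3 + 2*v^2 - 11*v - 12) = v*(v - 3)*(v^2 + 5*v + 4) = v*(v - 3)*(v + 4)*(v + 1)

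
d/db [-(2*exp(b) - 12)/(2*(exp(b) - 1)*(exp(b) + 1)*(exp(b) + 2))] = 2*(exp(3*b) - 8*exp(2*b) - 12*exp(b) + 4)*exp(b)/(exp(6*b) + 4*exp(5*b) + 2*exp(4*b) - 8*exp(3*b) - 7*exp(2*b) + 4*exp(b) + 4)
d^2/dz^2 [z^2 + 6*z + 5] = 2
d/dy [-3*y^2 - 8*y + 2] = -6*y - 8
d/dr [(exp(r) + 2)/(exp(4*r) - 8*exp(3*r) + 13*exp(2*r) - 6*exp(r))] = (-3*exp(3*r) + 5*exp(2*r) + 40*exp(r) - 12)*exp(-r)/(exp(5*r) - 15*exp(4*r) + 75*exp(3*r) - 145*exp(2*r) + 120*exp(r) - 36)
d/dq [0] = 0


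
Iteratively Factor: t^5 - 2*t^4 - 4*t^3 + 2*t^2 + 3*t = (t)*(t^4 - 2*t^3 - 4*t^2 + 2*t + 3) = t*(t + 1)*(t^3 - 3*t^2 - t + 3) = t*(t - 1)*(t + 1)*(t^2 - 2*t - 3) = t*(t - 1)*(t + 1)^2*(t - 3)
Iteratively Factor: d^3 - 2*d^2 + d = (d - 1)*(d^2 - d) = d*(d - 1)*(d - 1)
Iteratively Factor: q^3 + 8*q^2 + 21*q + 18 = (q + 2)*(q^2 + 6*q + 9) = (q + 2)*(q + 3)*(q + 3)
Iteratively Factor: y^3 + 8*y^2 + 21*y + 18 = (y + 3)*(y^2 + 5*y + 6) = (y + 2)*(y + 3)*(y + 3)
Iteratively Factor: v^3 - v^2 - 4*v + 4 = (v + 2)*(v^2 - 3*v + 2) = (v - 1)*(v + 2)*(v - 2)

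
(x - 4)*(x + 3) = x^2 - x - 12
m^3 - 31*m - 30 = (m - 6)*(m + 1)*(m + 5)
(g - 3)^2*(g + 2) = g^3 - 4*g^2 - 3*g + 18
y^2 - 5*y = y*(y - 5)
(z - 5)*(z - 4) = z^2 - 9*z + 20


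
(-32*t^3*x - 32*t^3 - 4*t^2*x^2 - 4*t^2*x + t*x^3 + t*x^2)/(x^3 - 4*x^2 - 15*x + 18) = t*(-32*t^2*x - 32*t^2 - 4*t*x^2 - 4*t*x + x^3 + x^2)/(x^3 - 4*x^2 - 15*x + 18)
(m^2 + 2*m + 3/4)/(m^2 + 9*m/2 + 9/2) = (m + 1/2)/(m + 3)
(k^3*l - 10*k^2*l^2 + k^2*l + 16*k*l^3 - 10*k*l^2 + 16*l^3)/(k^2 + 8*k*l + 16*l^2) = l*(k^3 - 10*k^2*l + k^2 + 16*k*l^2 - 10*k*l + 16*l^2)/(k^2 + 8*k*l + 16*l^2)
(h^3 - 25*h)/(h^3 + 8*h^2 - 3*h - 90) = h*(h - 5)/(h^2 + 3*h - 18)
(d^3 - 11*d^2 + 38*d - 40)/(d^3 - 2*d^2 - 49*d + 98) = (d^2 - 9*d + 20)/(d^2 - 49)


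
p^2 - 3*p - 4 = (p - 4)*(p + 1)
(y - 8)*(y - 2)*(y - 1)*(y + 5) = y^4 - 6*y^3 - 29*y^2 + 114*y - 80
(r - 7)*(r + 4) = r^2 - 3*r - 28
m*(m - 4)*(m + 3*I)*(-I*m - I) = -I*m^4 + 3*m^3 + 3*I*m^3 - 9*m^2 + 4*I*m^2 - 12*m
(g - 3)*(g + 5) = g^2 + 2*g - 15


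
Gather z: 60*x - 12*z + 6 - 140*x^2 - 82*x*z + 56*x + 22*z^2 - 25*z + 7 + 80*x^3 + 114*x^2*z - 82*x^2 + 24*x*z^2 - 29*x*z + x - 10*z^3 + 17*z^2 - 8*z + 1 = 80*x^3 - 222*x^2 + 117*x - 10*z^3 + z^2*(24*x + 39) + z*(114*x^2 - 111*x - 45) + 14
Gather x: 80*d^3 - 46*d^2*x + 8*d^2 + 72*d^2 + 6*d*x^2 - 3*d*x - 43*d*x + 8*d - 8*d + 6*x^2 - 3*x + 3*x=80*d^3 + 80*d^2 + x^2*(6*d + 6) + x*(-46*d^2 - 46*d)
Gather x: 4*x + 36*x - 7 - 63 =40*x - 70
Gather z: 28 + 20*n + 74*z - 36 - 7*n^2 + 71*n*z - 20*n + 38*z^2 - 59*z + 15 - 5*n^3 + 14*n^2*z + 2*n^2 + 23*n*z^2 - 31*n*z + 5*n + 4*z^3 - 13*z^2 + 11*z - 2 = -5*n^3 - 5*n^2 + 5*n + 4*z^3 + z^2*(23*n + 25) + z*(14*n^2 + 40*n + 26) + 5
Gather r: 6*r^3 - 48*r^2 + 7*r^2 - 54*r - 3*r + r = 6*r^3 - 41*r^2 - 56*r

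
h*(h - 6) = h^2 - 6*h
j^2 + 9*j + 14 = (j + 2)*(j + 7)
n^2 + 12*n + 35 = (n + 5)*(n + 7)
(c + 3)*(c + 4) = c^2 + 7*c + 12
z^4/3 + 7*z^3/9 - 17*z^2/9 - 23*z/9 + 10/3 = (z/3 + 1)*(z - 5/3)*(z - 1)*(z + 2)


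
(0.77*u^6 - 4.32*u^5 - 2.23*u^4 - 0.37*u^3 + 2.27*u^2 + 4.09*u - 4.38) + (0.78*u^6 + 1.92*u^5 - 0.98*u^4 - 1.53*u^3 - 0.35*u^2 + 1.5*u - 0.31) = 1.55*u^6 - 2.4*u^5 - 3.21*u^4 - 1.9*u^3 + 1.92*u^2 + 5.59*u - 4.69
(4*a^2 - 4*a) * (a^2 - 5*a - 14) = 4*a^4 - 24*a^3 - 36*a^2 + 56*a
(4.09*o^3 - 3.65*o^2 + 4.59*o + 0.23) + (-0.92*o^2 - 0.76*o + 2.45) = 4.09*o^3 - 4.57*o^2 + 3.83*o + 2.68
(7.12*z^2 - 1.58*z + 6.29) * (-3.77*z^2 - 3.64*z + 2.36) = -26.8424*z^4 - 19.9602*z^3 - 1.1589*z^2 - 26.6244*z + 14.8444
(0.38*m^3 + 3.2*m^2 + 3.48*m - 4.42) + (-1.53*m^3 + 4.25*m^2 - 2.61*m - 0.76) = -1.15*m^3 + 7.45*m^2 + 0.87*m - 5.18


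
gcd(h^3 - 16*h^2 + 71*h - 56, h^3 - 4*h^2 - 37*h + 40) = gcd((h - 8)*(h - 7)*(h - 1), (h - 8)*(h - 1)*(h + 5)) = h^2 - 9*h + 8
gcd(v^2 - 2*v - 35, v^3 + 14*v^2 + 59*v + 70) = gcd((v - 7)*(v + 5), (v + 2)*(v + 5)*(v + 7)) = v + 5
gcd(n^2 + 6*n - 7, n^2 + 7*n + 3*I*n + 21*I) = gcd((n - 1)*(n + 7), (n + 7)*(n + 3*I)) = n + 7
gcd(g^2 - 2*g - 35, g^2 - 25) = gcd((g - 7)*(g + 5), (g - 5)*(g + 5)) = g + 5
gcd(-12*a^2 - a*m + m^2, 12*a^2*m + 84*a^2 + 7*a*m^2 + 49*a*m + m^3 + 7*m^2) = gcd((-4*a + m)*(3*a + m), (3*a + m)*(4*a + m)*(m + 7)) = 3*a + m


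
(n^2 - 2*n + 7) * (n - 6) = n^3 - 8*n^2 + 19*n - 42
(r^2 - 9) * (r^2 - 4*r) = r^4 - 4*r^3 - 9*r^2 + 36*r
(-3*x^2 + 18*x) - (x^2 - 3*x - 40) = -4*x^2 + 21*x + 40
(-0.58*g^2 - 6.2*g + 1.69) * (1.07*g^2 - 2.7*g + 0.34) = -0.6206*g^4 - 5.068*g^3 + 18.3511*g^2 - 6.671*g + 0.5746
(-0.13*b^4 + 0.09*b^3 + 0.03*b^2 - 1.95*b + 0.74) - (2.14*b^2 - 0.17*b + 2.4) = -0.13*b^4 + 0.09*b^3 - 2.11*b^2 - 1.78*b - 1.66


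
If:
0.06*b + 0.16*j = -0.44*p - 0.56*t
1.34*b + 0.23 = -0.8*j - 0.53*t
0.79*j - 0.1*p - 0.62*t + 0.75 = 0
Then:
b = 0.373886871299935 - 0.758975507022868*t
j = 0.608783974263304*t - 0.913760509427392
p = 0.281291975523606 - 1.3906066033199*t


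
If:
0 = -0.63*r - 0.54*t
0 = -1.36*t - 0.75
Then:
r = 0.47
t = -0.55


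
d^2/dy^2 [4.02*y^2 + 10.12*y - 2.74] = 8.04000000000000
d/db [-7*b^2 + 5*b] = 5 - 14*b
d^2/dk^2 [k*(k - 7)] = 2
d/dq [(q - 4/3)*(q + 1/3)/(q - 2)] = (q^2 - 4*q + 22/9)/(q^2 - 4*q + 4)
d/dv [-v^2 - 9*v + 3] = -2*v - 9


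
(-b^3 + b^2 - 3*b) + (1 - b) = -b^3 + b^2 - 4*b + 1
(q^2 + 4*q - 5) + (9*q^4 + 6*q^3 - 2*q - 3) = 9*q^4 + 6*q^3 + q^2 + 2*q - 8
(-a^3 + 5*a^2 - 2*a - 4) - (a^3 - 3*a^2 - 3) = -2*a^3 + 8*a^2 - 2*a - 1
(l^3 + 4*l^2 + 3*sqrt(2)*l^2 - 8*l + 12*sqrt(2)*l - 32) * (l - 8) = l^4 - 4*l^3 + 3*sqrt(2)*l^3 - 40*l^2 - 12*sqrt(2)*l^2 - 96*sqrt(2)*l + 32*l + 256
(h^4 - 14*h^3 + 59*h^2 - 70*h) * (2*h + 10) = 2*h^5 - 18*h^4 - 22*h^3 + 450*h^2 - 700*h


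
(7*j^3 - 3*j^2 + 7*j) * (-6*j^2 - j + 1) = -42*j^5 + 11*j^4 - 32*j^3 - 10*j^2 + 7*j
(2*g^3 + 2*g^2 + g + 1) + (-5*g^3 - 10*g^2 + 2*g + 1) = -3*g^3 - 8*g^2 + 3*g + 2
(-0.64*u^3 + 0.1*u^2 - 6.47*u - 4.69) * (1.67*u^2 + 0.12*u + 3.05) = -1.0688*u^5 + 0.0902*u^4 - 12.7449*u^3 - 8.3037*u^2 - 20.2963*u - 14.3045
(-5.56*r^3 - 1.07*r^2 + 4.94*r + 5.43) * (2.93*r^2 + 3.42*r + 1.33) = -16.2908*r^5 - 22.1503*r^4 + 3.42*r^3 + 31.3816*r^2 + 25.1408*r + 7.2219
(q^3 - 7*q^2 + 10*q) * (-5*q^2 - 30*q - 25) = -5*q^5 + 5*q^4 + 135*q^3 - 125*q^2 - 250*q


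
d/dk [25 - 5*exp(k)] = -5*exp(k)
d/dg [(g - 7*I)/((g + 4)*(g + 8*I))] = ((-g + 7*I)*(g + 4) + (-g + 7*I)*(g + 8*I) + (g + 4)*(g + 8*I))/((g + 4)^2*(g + 8*I)^2)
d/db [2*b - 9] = 2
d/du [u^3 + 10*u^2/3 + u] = 3*u^2 + 20*u/3 + 1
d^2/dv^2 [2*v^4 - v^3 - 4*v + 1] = 6*v*(4*v - 1)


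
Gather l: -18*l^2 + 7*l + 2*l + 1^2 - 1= -18*l^2 + 9*l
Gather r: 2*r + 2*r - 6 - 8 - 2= 4*r - 16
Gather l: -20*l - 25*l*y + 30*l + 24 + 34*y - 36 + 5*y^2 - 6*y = l*(10 - 25*y) + 5*y^2 + 28*y - 12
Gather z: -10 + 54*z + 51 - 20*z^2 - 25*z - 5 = -20*z^2 + 29*z + 36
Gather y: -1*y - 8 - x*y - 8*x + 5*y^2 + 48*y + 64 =-8*x + 5*y^2 + y*(47 - x) + 56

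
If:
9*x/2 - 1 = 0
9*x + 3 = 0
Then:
No Solution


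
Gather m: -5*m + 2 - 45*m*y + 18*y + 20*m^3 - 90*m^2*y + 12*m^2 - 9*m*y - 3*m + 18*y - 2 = 20*m^3 + m^2*(12 - 90*y) + m*(-54*y - 8) + 36*y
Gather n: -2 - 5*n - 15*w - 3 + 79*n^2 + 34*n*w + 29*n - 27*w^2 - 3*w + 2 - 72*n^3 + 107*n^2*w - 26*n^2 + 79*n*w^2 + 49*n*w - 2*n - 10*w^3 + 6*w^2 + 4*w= -72*n^3 + n^2*(107*w + 53) + n*(79*w^2 + 83*w + 22) - 10*w^3 - 21*w^2 - 14*w - 3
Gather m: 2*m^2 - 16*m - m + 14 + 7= 2*m^2 - 17*m + 21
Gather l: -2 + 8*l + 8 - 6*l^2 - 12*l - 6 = -6*l^2 - 4*l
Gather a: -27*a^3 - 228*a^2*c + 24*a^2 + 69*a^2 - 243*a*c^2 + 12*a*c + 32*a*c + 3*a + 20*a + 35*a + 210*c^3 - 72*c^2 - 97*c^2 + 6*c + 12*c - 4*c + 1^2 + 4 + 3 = -27*a^3 + a^2*(93 - 228*c) + a*(-243*c^2 + 44*c + 58) + 210*c^3 - 169*c^2 + 14*c + 8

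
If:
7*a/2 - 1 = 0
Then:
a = 2/7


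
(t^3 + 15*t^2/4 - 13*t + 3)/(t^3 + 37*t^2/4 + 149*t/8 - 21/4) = 2*(t - 2)/(2*t + 7)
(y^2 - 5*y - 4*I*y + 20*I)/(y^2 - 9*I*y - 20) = (y - 5)/(y - 5*I)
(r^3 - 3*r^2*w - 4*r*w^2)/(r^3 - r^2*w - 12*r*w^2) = (r + w)/(r + 3*w)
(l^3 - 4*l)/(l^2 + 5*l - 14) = l*(l + 2)/(l + 7)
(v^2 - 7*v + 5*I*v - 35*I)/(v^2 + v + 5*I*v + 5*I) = (v - 7)/(v + 1)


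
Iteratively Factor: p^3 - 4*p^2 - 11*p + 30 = (p - 2)*(p^2 - 2*p - 15) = (p - 2)*(p + 3)*(p - 5)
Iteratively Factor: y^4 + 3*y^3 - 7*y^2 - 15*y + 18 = (y - 1)*(y^3 + 4*y^2 - 3*y - 18) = (y - 1)*(y + 3)*(y^2 + y - 6) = (y - 1)*(y + 3)^2*(y - 2)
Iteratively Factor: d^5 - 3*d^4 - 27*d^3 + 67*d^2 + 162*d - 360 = (d + 3)*(d^4 - 6*d^3 - 9*d^2 + 94*d - 120) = (d - 5)*(d + 3)*(d^3 - d^2 - 14*d + 24) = (d - 5)*(d + 3)*(d + 4)*(d^2 - 5*d + 6) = (d - 5)*(d - 3)*(d + 3)*(d + 4)*(d - 2)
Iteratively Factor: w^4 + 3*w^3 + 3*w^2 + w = (w + 1)*(w^3 + 2*w^2 + w) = (w + 1)^2*(w^2 + w) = (w + 1)^3*(w)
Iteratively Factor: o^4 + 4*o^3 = (o)*(o^3 + 4*o^2) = o^2*(o^2 + 4*o) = o^2*(o + 4)*(o)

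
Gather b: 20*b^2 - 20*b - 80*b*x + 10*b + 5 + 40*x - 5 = 20*b^2 + b*(-80*x - 10) + 40*x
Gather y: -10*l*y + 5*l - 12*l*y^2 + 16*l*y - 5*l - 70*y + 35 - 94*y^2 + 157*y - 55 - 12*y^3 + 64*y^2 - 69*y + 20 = -12*y^3 + y^2*(-12*l - 30) + y*(6*l + 18)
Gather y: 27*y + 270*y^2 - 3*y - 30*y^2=240*y^2 + 24*y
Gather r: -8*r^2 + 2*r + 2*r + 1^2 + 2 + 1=-8*r^2 + 4*r + 4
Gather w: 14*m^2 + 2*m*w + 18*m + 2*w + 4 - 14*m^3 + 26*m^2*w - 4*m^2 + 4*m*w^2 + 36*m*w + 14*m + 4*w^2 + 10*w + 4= -14*m^3 + 10*m^2 + 32*m + w^2*(4*m + 4) + w*(26*m^2 + 38*m + 12) + 8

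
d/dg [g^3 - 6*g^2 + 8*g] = 3*g^2 - 12*g + 8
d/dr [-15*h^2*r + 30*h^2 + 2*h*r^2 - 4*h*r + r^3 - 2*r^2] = -15*h^2 + 4*h*r - 4*h + 3*r^2 - 4*r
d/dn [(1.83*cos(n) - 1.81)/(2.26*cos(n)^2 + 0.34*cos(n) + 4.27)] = (4.1358*cos(n)^2 - 8.1812*cos(n) - 8.4295)*sin(n)/(5.1076*cos(n)^4 + 1.5368*cos(n)^3 + 19.416*cos(n)^2 + 2.9036*cos(n) + 18.2329)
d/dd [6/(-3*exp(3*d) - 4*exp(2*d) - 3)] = (54*exp(d) + 48)*exp(2*d)/(3*exp(3*d) + 4*exp(2*d) + 3)^2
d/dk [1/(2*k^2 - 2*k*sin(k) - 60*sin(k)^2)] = (k*cos(k) - 2*k + sin(k) + 30*sin(2*k))/(2*(k - 6*sin(k))^2*(k + 5*sin(k))^2)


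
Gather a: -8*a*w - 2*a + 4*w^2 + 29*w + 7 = a*(-8*w - 2) + 4*w^2 + 29*w + 7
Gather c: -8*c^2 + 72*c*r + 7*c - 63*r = -8*c^2 + c*(72*r + 7) - 63*r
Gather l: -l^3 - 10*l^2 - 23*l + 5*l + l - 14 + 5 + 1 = -l^3 - 10*l^2 - 17*l - 8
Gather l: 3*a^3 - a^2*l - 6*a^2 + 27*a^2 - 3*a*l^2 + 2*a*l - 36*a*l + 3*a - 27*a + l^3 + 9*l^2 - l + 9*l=3*a^3 + 21*a^2 - 24*a + l^3 + l^2*(9 - 3*a) + l*(-a^2 - 34*a + 8)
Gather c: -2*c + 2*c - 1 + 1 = 0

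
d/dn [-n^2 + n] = 1 - 2*n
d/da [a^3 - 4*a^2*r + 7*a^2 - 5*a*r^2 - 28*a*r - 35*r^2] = 3*a^2 - 8*a*r + 14*a - 5*r^2 - 28*r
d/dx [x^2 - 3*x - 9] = 2*x - 3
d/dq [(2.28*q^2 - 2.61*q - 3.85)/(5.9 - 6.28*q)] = (-14.3184*q^2 + 26.904*q - 39.577)/(39.4384*q^2 - 74.104*q + 34.81)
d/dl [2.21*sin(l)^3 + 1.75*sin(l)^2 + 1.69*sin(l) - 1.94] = (6.63*sin(l)^2 + 3.5*sin(l) + 1.69)*cos(l)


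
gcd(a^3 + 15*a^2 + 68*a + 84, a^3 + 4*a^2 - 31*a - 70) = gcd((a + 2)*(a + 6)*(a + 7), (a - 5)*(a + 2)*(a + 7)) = a^2 + 9*a + 14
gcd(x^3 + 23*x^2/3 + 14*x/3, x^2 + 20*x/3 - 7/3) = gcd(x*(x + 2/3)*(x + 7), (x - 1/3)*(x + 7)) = x + 7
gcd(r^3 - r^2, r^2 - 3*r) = r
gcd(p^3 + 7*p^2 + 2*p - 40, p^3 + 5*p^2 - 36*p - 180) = p + 5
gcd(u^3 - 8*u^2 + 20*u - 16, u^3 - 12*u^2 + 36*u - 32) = u^2 - 4*u + 4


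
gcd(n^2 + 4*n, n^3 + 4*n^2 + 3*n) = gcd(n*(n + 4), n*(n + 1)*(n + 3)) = n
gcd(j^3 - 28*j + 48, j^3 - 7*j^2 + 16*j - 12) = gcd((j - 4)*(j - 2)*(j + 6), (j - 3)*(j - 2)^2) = j - 2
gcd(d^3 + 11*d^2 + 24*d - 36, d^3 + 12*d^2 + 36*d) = d^2 + 12*d + 36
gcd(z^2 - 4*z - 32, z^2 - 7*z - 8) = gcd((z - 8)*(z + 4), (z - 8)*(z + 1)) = z - 8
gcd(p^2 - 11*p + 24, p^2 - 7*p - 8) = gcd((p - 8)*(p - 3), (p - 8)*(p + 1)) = p - 8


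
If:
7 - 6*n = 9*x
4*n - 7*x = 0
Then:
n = 49/78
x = 14/39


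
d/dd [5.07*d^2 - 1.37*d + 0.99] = 10.14*d - 1.37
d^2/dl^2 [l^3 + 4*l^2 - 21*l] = 6*l + 8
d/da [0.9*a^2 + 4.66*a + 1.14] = 1.8*a + 4.66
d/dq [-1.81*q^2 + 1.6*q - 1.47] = 1.6 - 3.62*q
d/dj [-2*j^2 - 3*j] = -4*j - 3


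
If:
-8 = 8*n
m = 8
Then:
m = 8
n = -1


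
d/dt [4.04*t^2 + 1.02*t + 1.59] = 8.08*t + 1.02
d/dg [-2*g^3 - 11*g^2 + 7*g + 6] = -6*g^2 - 22*g + 7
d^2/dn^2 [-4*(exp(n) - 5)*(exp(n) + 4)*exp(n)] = (-36*exp(2*n) + 16*exp(n) + 80)*exp(n)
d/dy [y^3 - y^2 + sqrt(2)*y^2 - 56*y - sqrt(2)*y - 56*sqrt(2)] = 3*y^2 - 2*y + 2*sqrt(2)*y - 56 - sqrt(2)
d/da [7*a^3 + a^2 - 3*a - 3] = 21*a^2 + 2*a - 3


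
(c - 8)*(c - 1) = c^2 - 9*c + 8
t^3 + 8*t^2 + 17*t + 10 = (t + 1)*(t + 2)*(t + 5)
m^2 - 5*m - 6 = (m - 6)*(m + 1)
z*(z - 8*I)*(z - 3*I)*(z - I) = z^4 - 12*I*z^3 - 35*z^2 + 24*I*z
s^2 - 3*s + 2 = (s - 2)*(s - 1)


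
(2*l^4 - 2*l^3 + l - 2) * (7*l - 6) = 14*l^5 - 26*l^4 + 12*l^3 + 7*l^2 - 20*l + 12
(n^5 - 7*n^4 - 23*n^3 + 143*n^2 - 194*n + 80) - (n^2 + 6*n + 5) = n^5 - 7*n^4 - 23*n^3 + 142*n^2 - 200*n + 75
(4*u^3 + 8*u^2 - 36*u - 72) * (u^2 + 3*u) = 4*u^5 + 20*u^4 - 12*u^3 - 180*u^2 - 216*u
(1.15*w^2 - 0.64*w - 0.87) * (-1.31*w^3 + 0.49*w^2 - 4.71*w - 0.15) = -1.5065*w^5 + 1.4019*w^4 - 4.5904*w^3 + 2.4156*w^2 + 4.1937*w + 0.1305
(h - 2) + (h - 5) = 2*h - 7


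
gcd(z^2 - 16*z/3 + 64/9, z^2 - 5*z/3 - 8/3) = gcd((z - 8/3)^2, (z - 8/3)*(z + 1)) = z - 8/3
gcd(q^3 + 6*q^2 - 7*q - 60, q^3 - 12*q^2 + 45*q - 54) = q - 3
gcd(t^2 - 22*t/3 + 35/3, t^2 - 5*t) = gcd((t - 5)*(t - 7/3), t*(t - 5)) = t - 5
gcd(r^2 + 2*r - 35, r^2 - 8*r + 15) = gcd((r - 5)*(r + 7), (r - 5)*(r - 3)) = r - 5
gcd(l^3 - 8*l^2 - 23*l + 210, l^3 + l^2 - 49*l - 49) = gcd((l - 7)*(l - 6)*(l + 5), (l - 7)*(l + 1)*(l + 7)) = l - 7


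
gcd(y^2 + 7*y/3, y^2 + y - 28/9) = y + 7/3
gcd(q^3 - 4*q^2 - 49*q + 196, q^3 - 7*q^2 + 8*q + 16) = q - 4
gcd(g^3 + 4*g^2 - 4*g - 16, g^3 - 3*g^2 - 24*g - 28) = g + 2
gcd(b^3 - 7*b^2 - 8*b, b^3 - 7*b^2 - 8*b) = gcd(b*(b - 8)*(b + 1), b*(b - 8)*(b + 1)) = b^3 - 7*b^2 - 8*b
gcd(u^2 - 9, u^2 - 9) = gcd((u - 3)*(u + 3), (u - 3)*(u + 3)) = u^2 - 9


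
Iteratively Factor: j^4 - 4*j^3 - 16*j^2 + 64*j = (j)*(j^3 - 4*j^2 - 16*j + 64) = j*(j - 4)*(j^2 - 16) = j*(j - 4)^2*(j + 4)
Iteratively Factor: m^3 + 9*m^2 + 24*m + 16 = (m + 4)*(m^2 + 5*m + 4) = (m + 1)*(m + 4)*(m + 4)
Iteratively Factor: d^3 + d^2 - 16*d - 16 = (d + 1)*(d^2 - 16) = (d - 4)*(d + 1)*(d + 4)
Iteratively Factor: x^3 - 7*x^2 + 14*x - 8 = (x - 2)*(x^2 - 5*x + 4) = (x - 2)*(x - 1)*(x - 4)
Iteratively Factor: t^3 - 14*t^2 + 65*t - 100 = (t - 4)*(t^2 - 10*t + 25) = (t - 5)*(t - 4)*(t - 5)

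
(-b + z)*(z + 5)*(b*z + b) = -b^2*z^2 - 6*b^2*z - 5*b^2 + b*z^3 + 6*b*z^2 + 5*b*z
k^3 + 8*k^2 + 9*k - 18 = (k - 1)*(k + 3)*(k + 6)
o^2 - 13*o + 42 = (o - 7)*(o - 6)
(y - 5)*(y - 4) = y^2 - 9*y + 20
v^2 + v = v*(v + 1)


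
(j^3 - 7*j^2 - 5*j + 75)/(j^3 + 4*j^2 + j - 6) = (j^2 - 10*j + 25)/(j^2 + j - 2)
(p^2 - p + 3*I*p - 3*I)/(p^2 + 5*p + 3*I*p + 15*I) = (p - 1)/(p + 5)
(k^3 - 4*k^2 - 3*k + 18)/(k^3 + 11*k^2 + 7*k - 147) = (k^2 - k - 6)/(k^2 + 14*k + 49)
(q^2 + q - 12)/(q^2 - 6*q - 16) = (-q^2 - q + 12)/(-q^2 + 6*q + 16)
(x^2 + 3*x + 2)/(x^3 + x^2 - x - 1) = (x + 2)/(x^2 - 1)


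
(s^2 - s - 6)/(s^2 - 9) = (s + 2)/(s + 3)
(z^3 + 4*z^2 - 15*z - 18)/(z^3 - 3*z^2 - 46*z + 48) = (z^2 - 2*z - 3)/(z^2 - 9*z + 8)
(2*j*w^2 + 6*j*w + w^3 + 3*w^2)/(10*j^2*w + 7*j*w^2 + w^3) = (w + 3)/(5*j + w)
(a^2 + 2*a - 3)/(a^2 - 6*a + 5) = (a + 3)/(a - 5)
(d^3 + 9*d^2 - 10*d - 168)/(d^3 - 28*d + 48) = (d + 7)/(d - 2)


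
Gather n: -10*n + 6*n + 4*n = 0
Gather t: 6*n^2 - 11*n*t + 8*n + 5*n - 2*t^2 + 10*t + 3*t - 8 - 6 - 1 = 6*n^2 + 13*n - 2*t^2 + t*(13 - 11*n) - 15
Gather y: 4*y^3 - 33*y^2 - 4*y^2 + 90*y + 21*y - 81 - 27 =4*y^3 - 37*y^2 + 111*y - 108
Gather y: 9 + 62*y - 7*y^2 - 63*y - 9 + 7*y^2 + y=0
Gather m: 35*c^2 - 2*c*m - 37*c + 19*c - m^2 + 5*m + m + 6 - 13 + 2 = 35*c^2 - 18*c - m^2 + m*(6 - 2*c) - 5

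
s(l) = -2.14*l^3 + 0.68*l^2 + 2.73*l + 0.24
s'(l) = -6.42*l^2 + 1.36*l + 2.73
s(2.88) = -37.38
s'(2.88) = -46.60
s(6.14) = -452.72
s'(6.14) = -230.95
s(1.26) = 0.48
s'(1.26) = -5.75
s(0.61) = 1.67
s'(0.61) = 1.17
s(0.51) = 1.53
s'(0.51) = 1.75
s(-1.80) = 10.01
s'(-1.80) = -20.52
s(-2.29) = 23.25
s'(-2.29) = -34.05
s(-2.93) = 51.91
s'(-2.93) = -56.37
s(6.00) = -421.14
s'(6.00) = -220.23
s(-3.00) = 55.95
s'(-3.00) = -59.13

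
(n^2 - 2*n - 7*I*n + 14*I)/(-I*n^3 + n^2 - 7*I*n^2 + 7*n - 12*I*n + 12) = (I*n^2 + n*(7 - 2*I) - 14)/(n^3 + n^2*(7 + I) + n*(12 + 7*I) + 12*I)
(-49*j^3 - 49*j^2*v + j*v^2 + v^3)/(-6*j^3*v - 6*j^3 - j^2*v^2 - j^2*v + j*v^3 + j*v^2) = (49*j^3 + 49*j^2*v - j*v^2 - v^3)/(j*(6*j^2*v + 6*j^2 + j*v^2 + j*v - v^3 - v^2))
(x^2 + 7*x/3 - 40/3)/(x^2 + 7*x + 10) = (x - 8/3)/(x + 2)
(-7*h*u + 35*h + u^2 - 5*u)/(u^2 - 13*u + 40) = (-7*h + u)/(u - 8)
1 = 1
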